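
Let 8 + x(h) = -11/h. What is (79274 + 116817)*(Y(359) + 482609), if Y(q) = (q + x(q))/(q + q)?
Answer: 12196702058099048/128881 ≈ 9.4635e+10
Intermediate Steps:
x(h) = -8 - 11/h
Y(q) = (-8 + q - 11/q)/(2*q) (Y(q) = (q + (-8 - 11/q))/(q + q) = (-8 + q - 11/q)/((2*q)) = (-8 + q - 11/q)*(1/(2*q)) = (-8 + q - 11/q)/(2*q))
(79274 + 116817)*(Y(359) + 482609) = (79274 + 116817)*((½)*(-11 - 1*359*(8 - 1*359))/359² + 482609) = 196091*((½)*(1/128881)*(-11 - 1*359*(8 - 359)) + 482609) = 196091*((½)*(1/128881)*(-11 - 1*359*(-351)) + 482609) = 196091*((½)*(1/128881)*(-11 + 126009) + 482609) = 196091*((½)*(1/128881)*125998 + 482609) = 196091*(62999/128881 + 482609) = 196091*(62199193528/128881) = 12196702058099048/128881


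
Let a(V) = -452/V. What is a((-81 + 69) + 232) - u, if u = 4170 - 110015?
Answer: 5821362/55 ≈ 1.0584e+5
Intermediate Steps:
u = -105845
a((-81 + 69) + 232) - u = -452/((-81 + 69) + 232) - 1*(-105845) = -452/(-12 + 232) + 105845 = -452/220 + 105845 = -452*1/220 + 105845 = -113/55 + 105845 = 5821362/55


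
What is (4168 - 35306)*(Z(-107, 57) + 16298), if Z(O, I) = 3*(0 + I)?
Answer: -512811722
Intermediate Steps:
Z(O, I) = 3*I
(4168 - 35306)*(Z(-107, 57) + 16298) = (4168 - 35306)*(3*57 + 16298) = -31138*(171 + 16298) = -31138*16469 = -512811722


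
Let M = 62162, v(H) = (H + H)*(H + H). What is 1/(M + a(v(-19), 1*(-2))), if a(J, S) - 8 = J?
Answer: 1/63614 ≈ 1.5720e-5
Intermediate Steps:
v(H) = 4*H² (v(H) = (2*H)*(2*H) = 4*H²)
a(J, S) = 8 + J
1/(M + a(v(-19), 1*(-2))) = 1/(62162 + (8 + 4*(-19)²)) = 1/(62162 + (8 + 4*361)) = 1/(62162 + (8 + 1444)) = 1/(62162 + 1452) = 1/63614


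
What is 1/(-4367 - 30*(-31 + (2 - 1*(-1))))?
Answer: -1/3527 ≈ -0.00028353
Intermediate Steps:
1/(-4367 - 30*(-31 + (2 - 1*(-1)))) = 1/(-4367 - 30*(-31 + (2 + 1))) = 1/(-4367 - 30*(-31 + 3)) = 1/(-4367 - 30*(-28)) = 1/(-4367 - 1*(-840)) = 1/(-4367 + 840) = 1/(-3527) = -1/3527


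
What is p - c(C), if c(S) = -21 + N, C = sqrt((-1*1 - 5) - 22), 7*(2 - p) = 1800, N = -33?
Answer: -1408/7 ≈ -201.14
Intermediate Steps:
p = -1786/7 (p = 2 - 1/7*1800 = 2 - 1800/7 = -1786/7 ≈ -255.14)
C = 2*I*sqrt(7) (C = sqrt((-1 - 5) - 22) = sqrt(-6 - 22) = sqrt(-28) = 2*I*sqrt(7) ≈ 5.2915*I)
c(S) = -54 (c(S) = -21 - 33 = -54)
p - c(C) = -1786/7 - 1*(-54) = -1786/7 + 54 = -1408/7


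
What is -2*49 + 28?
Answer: -70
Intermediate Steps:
-2*49 + 28 = -98 + 28 = -70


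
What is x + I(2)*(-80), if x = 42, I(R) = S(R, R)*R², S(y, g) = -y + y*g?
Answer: -598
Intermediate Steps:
S(y, g) = -y + g*y
I(R) = R³*(-1 + R) (I(R) = (R*(-1 + R))*R² = R³*(-1 + R))
x + I(2)*(-80) = 42 + (2³*(-1 + 2))*(-80) = 42 + (8*1)*(-80) = 42 + 8*(-80) = 42 - 640 = -598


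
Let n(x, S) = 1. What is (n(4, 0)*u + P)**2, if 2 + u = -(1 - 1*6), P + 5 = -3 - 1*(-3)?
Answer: 4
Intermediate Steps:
P = -5 (P = -5 + (-3 - 1*(-3)) = -5 + (-3 + 3) = -5 + 0 = -5)
u = 3 (u = -2 - (1 - 1*6) = -2 - (1 - 6) = -2 - 1*(-5) = -2 + 5 = 3)
(n(4, 0)*u + P)**2 = (1*3 - 5)**2 = (3 - 5)**2 = (-2)**2 = 4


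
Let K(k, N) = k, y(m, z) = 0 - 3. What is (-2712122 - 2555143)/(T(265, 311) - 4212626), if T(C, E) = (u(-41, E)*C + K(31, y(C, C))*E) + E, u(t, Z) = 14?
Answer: 5267265/4198964 ≈ 1.2544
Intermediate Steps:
y(m, z) = -3
T(C, E) = 14*C + 32*E (T(C, E) = (14*C + 31*E) + E = 14*C + 32*E)
(-2712122 - 2555143)/(T(265, 311) - 4212626) = (-2712122 - 2555143)/((14*265 + 32*311) - 4212626) = -5267265/((3710 + 9952) - 4212626) = -5267265/(13662 - 4212626) = -5267265/(-4198964) = -5267265*(-1/4198964) = 5267265/4198964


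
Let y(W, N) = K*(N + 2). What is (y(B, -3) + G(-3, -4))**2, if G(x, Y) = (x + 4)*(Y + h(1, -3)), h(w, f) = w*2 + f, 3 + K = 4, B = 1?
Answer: 36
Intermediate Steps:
K = 1 (K = -3 + 4 = 1)
h(w, f) = f + 2*w (h(w, f) = 2*w + f = f + 2*w)
G(x, Y) = (-1 + Y)*(4 + x) (G(x, Y) = (x + 4)*(Y + (-3 + 2*1)) = (4 + x)*(Y + (-3 + 2)) = (4 + x)*(Y - 1) = (4 + x)*(-1 + Y) = (-1 + Y)*(4 + x))
y(W, N) = 2 + N (y(W, N) = 1*(N + 2) = 1*(2 + N) = 2 + N)
(y(B, -3) + G(-3, -4))**2 = ((2 - 3) + (-4 - 1*(-3) + 4*(-4) - 4*(-3)))**2 = (-1 + (-4 + 3 - 16 + 12))**2 = (-1 - 5)**2 = (-6)**2 = 36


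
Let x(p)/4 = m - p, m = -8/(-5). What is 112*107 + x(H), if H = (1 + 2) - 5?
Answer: 59992/5 ≈ 11998.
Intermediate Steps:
H = -2 (H = 3 - 5 = -2)
m = 8/5 (m = -8*(-⅕) = 8/5 ≈ 1.6000)
x(p) = 32/5 - 4*p (x(p) = 4*(8/5 - p) = 32/5 - 4*p)
112*107 + x(H) = 112*107 + (32/5 - 4*(-2)) = 11984 + (32/5 + 8) = 11984 + 72/5 = 59992/5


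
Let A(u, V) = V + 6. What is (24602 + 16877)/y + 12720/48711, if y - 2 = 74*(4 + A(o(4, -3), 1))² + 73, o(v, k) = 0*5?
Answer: 711777483/146603873 ≈ 4.8551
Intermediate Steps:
o(v, k) = 0
A(u, V) = 6 + V
y = 9029 (y = 2 + (74*(4 + (6 + 1))² + 73) = 2 + (74*(4 + 7)² + 73) = 2 + (74*11² + 73) = 2 + (74*121 + 73) = 2 + (8954 + 73) = 2 + 9027 = 9029)
(24602 + 16877)/y + 12720/48711 = (24602 + 16877)/9029 + 12720/48711 = 41479*(1/9029) + 12720*(1/48711) = 41479/9029 + 4240/16237 = 711777483/146603873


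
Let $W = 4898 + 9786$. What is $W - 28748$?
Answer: $-14064$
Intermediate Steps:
$W = 14684$
$W - 28748 = 14684 - 28748 = -14064$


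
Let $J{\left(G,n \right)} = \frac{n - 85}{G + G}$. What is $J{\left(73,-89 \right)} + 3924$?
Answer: $\frac{286365}{73} \approx 3922.8$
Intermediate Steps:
$J{\left(G,n \right)} = \frac{-85 + n}{2 G}$
$J{\left(73,-89 \right)} + 3924 = \frac{-85 - 89}{2 \cdot 73} + 3924 = \frac{1}{2} \cdot \frac{1}{73} \left(-174\right) + 3924 = - \frac{87}{73} + 3924 = \frac{286365}{73}$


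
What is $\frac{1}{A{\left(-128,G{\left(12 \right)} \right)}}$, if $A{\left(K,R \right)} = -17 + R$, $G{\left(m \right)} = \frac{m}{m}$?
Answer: $- \frac{1}{16} \approx -0.0625$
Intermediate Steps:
$G{\left(m \right)} = 1$
$\frac{1}{A{\left(-128,G{\left(12 \right)} \right)}} = \frac{1}{-17 + 1} = \frac{1}{-16} = - \frac{1}{16}$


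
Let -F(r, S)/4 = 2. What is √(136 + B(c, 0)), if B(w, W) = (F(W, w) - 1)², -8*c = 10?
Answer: √217 ≈ 14.731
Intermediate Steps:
c = -5/4 (c = -⅛*10 = -5/4 ≈ -1.2500)
F(r, S) = -8 (F(r, S) = -4*2 = -8)
B(w, W) = 81 (B(w, W) = (-8 - 1)² = (-9)² = 81)
√(136 + B(c, 0)) = √(136 + 81) = √217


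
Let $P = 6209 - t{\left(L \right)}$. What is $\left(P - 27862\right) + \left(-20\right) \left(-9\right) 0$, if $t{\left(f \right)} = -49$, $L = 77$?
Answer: $-21604$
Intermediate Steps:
$P = 6258$ ($P = 6209 - -49 = 6209 + 49 = 6258$)
$\left(P - 27862\right) + \left(-20\right) \left(-9\right) 0 = \left(6258 - 27862\right) + \left(-20\right) \left(-9\right) 0 = -21604 + 180 \cdot 0 = -21604 + 0 = -21604$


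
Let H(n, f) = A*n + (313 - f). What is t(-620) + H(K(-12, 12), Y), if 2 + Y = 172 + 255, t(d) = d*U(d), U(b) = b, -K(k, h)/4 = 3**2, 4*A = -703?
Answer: 390615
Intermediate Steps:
A = -703/4 (A = (1/4)*(-703) = -703/4 ≈ -175.75)
K(k, h) = -36 (K(k, h) = -4*3**2 = -4*9 = -36)
t(d) = d**2 (t(d) = d*d = d**2)
Y = 425 (Y = -2 + (172 + 255) = -2 + 427 = 425)
H(n, f) = 313 - f - 703*n/4 (H(n, f) = -703*n/4 + (313 - f) = 313 - f - 703*n/4)
t(-620) + H(K(-12, 12), Y) = (-620)**2 + (313 - 1*425 - 703/4*(-36)) = 384400 + (313 - 425 + 6327) = 384400 + 6215 = 390615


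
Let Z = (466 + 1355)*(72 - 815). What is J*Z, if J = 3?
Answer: -4059009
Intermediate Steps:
Z = -1353003 (Z = 1821*(-743) = -1353003)
J*Z = 3*(-1353003) = -4059009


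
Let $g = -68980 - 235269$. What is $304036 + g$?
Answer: $-213$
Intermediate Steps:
$g = -304249$
$304036 + g = 304036 - 304249 = -213$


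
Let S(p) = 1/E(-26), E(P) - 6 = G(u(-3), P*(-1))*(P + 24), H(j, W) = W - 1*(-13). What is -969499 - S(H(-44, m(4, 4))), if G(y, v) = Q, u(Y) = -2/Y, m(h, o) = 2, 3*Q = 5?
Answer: -7755995/8 ≈ -9.6950e+5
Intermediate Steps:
Q = 5/3 (Q = (⅓)*5 = 5/3 ≈ 1.6667)
H(j, W) = 13 + W (H(j, W) = W + 13 = 13 + W)
G(y, v) = 5/3
E(P) = 46 + 5*P/3 (E(P) = 6 + 5*(P + 24)/3 = 6 + 5*(24 + P)/3 = 6 + (40 + 5*P/3) = 46 + 5*P/3)
S(p) = 3/8 (S(p) = 1/(46 + (5/3)*(-26)) = 1/(46 - 130/3) = 1/(8/3) = 3/8)
-969499 - S(H(-44, m(4, 4))) = -969499 - 1*3/8 = -969499 - 3/8 = -7755995/8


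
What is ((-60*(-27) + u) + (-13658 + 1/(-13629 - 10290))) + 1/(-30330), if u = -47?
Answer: -2922407890733/241821090 ≈ -12085.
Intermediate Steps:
((-60*(-27) + u) + (-13658 + 1/(-13629 - 10290))) + 1/(-30330) = ((-60*(-27) - 47) + (-13658 + 1/(-13629 - 10290))) + 1/(-30330) = ((1620 - 47) + (-13658 + 1/(-23919))) - 1/30330 = (1573 + (-13658 - 1/23919)) - 1/30330 = (1573 - 326685703/23919) - 1/30330 = -289061116/23919 - 1/30330 = -2922407890733/241821090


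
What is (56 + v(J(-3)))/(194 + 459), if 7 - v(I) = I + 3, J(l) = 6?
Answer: 54/653 ≈ 0.082695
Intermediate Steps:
v(I) = 4 - I (v(I) = 7 - (I + 3) = 7 - (3 + I) = 7 + (-3 - I) = 4 - I)
(56 + v(J(-3)))/(194 + 459) = (56 + (4 - 1*6))/(194 + 459) = (56 + (4 - 6))/653 = (56 - 2)*(1/653) = 54*(1/653) = 54/653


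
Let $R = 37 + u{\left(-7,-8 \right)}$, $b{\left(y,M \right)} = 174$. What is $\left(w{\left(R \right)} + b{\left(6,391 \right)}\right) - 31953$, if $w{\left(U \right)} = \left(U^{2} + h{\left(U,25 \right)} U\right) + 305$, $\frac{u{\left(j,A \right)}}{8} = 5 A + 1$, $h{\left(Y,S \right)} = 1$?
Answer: $43876$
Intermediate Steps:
$u{\left(j,A \right)} = 8 + 40 A$ ($u{\left(j,A \right)} = 8 \left(5 A + 1\right) = 8 \left(1 + 5 A\right) = 8 + 40 A$)
$R = -275$ ($R = 37 + \left(8 + 40 \left(-8\right)\right) = 37 + \left(8 - 320\right) = 37 - 312 = -275$)
$w{\left(U \right)} = 305 + U + U^{2}$ ($w{\left(U \right)} = \left(U^{2} + 1 U\right) + 305 = \left(U^{2} + U\right) + 305 = \left(U + U^{2}\right) + 305 = 305 + U + U^{2}$)
$\left(w{\left(R \right)} + b{\left(6,391 \right)}\right) - 31953 = \left(\left(305 - 275 + \left(-275\right)^{2}\right) + 174\right) - 31953 = \left(\left(305 - 275 + 75625\right) + 174\right) - 31953 = \left(75655 + 174\right) - 31953 = 75829 - 31953 = 43876$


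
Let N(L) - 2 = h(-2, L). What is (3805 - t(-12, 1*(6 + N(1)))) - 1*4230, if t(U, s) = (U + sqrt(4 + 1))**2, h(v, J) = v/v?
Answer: -574 + 24*sqrt(5) ≈ -520.33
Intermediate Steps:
h(v, J) = 1
N(L) = 3 (N(L) = 2 + 1 = 3)
t(U, s) = (U + sqrt(5))**2
(3805 - t(-12, 1*(6 + N(1)))) - 1*4230 = (3805 - (-12 + sqrt(5))**2) - 1*4230 = (3805 - (-12 + sqrt(5))**2) - 4230 = -425 - (-12 + sqrt(5))**2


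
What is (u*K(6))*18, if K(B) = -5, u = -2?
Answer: 180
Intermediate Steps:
(u*K(6))*18 = -2*(-5)*18 = 10*18 = 180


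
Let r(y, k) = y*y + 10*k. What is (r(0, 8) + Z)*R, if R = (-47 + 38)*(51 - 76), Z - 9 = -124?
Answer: -7875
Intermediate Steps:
Z = -115 (Z = 9 - 124 = -115)
R = 225 (R = -9*(-25) = 225)
r(y, k) = y² + 10*k
(r(0, 8) + Z)*R = ((0² + 10*8) - 115)*225 = ((0 + 80) - 115)*225 = (80 - 115)*225 = -35*225 = -7875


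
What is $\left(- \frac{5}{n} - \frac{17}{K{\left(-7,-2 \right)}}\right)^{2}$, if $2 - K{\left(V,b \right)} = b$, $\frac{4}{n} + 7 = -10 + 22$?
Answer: $\frac{441}{4} \approx 110.25$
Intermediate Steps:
$n = \frac{4}{5}$ ($n = \frac{4}{-7 + \left(-10 + 22\right)} = \frac{4}{-7 + 12} = \frac{4}{5} \approx 0.8$)
$K{\left(V,b \right)} = 2 - b$
$\left(- \frac{5}{n} - \frac{17}{K{\left(-7,-2 \right)}}\right)^{2} = \left(- \frac{5}{\frac{4}{5}} - \frac{17}{2 - -2}\right)^{2} = \left(\left(-5\right) \frac{5}{4} - \frac{17}{2 + 2}\right)^{2} = \left(- \frac{25}{4} - \frac{17}{4}\right)^{2} = \left(- \frac{21}{2}\right)^{2} = \frac{441}{4}$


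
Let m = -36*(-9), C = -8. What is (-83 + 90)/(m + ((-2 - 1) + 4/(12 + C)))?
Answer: 1/46 ≈ 0.021739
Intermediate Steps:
m = 324
(-83 + 90)/(m + ((-2 - 1) + 4/(12 + C))) = (-83 + 90)/(324 + ((-2 - 1) + 4/(12 - 8))) = 7/(324 + (-3 + 4/4)) = 7/(324 + (-3 + 4*(¼))) = 7/(324 + (-3 + 1)) = 7/(324 - 2) = 7/322 = 7*(1/322) = 1/46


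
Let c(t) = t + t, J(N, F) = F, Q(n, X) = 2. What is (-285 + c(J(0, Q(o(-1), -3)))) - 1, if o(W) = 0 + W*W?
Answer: -282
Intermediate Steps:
o(W) = W² (o(W) = 0 + W² = W²)
c(t) = 2*t
(-285 + c(J(0, Q(o(-1), -3)))) - 1 = (-285 + 2*2) - 1 = (-285 + 4) - 1 = -281 - 1 = -282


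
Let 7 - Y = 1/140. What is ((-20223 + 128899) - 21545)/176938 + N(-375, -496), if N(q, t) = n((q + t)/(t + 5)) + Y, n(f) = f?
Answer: 56308677471/6081359060 ≈ 9.2592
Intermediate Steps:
Y = 979/140 (Y = 7 - 1/140 = 979/140 ≈ 6.9929)
N(q, t) = 979/140 + (q + t)/(5 + t) (N(q, t) = (q + t)/(t + 5) + 979/140 = (q + t)/(5 + t) + 979/140 = 979/140 + (q + t)/(5 + t))
((-20223 + 128899) - 21545)/176938 + N(-375, -496) = ((-20223 + 128899) - 21545)/176938 + (4895 + 140*(-375) + 1119*(-496))/(140*(5 - 496)) = (108676 - 21545)*(1/176938) + (1/140)*(4895 - 52500 - 555024)/(-491) = 87131*(1/176938) + (1/140)*(-1/491)*(-602629) = 87131/176938 + 602629/68740 = 56308677471/6081359060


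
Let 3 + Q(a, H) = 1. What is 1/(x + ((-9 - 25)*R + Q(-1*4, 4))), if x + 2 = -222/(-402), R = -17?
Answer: 67/38495 ≈ 0.0017405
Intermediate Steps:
Q(a, H) = -2 (Q(a, H) = -3 + 1 = -2)
x = -97/67 (x = -2 - 222/(-402) = -2 - 222*(-1/402) = -2 + 37/67 = -97/67 ≈ -1.4478)
1/(x + ((-9 - 25)*R + Q(-1*4, 4))) = 1/(-97/67 + ((-9 - 25)*(-17) - 2)) = 1/(-97/67 + (-34*(-17) - 2)) = 1/(-97/67 + (578 - 2)) = 1/(-97/67 + 576) = 1/(38495/67) = 67/38495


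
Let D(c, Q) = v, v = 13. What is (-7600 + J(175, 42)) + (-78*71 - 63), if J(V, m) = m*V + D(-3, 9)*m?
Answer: -5305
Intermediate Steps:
D(c, Q) = 13
J(V, m) = 13*m + V*m (J(V, m) = m*V + 13*m = V*m + 13*m = 13*m + V*m)
(-7600 + J(175, 42)) + (-78*71 - 63) = (-7600 + 42*(13 + 175)) + (-78*71 - 63) = (-7600 + 42*188) + (-5538 - 63) = (-7600 + 7896) - 5601 = 296 - 5601 = -5305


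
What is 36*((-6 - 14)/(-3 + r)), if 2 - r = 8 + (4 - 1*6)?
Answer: 720/7 ≈ 102.86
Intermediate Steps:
r = -4 (r = 2 - (8 + (4 - 1*6)) = 2 - (8 + (4 - 6)) = 2 - (8 - 2) = 2 - 1*6 = 2 - 6 = -4)
36*((-6 - 14)/(-3 + r)) = 36*((-6 - 14)/(-3 - 4)) = 36*(-20/(-7)) = 36*(-⅐*(-20)) = 36*(20/7) = 720/7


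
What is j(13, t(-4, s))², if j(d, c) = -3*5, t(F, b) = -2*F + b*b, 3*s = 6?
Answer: 225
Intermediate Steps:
s = 2 (s = (⅓)*6 = 2)
t(F, b) = b² - 2*F (t(F, b) = -2*F + b² = b² - 2*F)
j(d, c) = -15
j(13, t(-4, s))² = (-15)² = 225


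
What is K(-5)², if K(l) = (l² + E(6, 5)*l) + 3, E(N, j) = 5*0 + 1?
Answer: 529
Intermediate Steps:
E(N, j) = 1 (E(N, j) = 0 + 1 = 1)
K(l) = 3 + l + l² (K(l) = (l² + 1*l) + 3 = (l² + l) + 3 = (l + l²) + 3 = 3 + l + l²)
K(-5)² = (3 - 5 + (-5)²)² = (3 - 5 + 25)² = 23² = 529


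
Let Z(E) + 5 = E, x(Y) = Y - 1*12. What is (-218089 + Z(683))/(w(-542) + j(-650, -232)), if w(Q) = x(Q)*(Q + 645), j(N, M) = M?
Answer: 217411/57294 ≈ 3.7947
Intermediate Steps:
x(Y) = -12 + Y (x(Y) = Y - 12 = -12 + Y)
Z(E) = -5 + E
w(Q) = (-12 + Q)*(645 + Q) (w(Q) = (-12 + Q)*(Q + 645) = (-12 + Q)*(645 + Q))
(-218089 + Z(683))/(w(-542) + j(-650, -232)) = (-218089 + (-5 + 683))/((-12 - 542)*(645 - 542) - 232) = (-218089 + 678)/(-554*103 - 232) = -217411/(-57062 - 232) = -217411/(-57294) = -217411*(-1/57294) = 217411/57294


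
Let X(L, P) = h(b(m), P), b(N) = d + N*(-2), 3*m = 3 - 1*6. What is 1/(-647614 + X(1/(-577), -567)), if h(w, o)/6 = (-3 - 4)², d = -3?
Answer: -1/647320 ≈ -1.5448e-6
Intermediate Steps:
m = -1 (m = (3 - 1*6)/3 = (3 - 6)/3 = (⅓)*(-3) = -1)
b(N) = -3 - 2*N (b(N) = -3 + N*(-2) = -3 - 2*N)
h(w, o) = 294 (h(w, o) = 6*(-3 - 4)² = 6*(-7)² = 6*49 = 294)
X(L, P) = 294
1/(-647614 + X(1/(-577), -567)) = 1/(-647614 + 294) = 1/(-647320) = -1/647320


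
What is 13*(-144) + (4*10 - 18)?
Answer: -1850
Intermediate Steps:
13*(-144) + (4*10 - 18) = -1872 + (40 - 18) = -1872 + 22 = -1850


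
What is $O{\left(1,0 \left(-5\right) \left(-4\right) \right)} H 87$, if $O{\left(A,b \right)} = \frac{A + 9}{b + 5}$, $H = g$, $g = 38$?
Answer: $6612$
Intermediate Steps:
$H = 38$
$O{\left(A,b \right)} = \frac{9 + A}{5 + b}$
$O{\left(1,0 \left(-5\right) \left(-4\right) \right)} H 87 = \frac{9 + 1}{5 + 0 \left(-5\right) \left(-4\right)} 38 \cdot 87 = \frac{1}{5 + 0 \left(-4\right)} 10 \cdot 38 \cdot 87 = \frac{1}{5 + 0} \cdot 10 \cdot 38 \cdot 87 = \frac{1}{5} \cdot 10 \cdot 38 \cdot 87 = 2 \cdot 38 \cdot 87 = 76 \cdot 87 = 6612$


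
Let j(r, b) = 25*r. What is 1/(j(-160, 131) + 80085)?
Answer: 1/76085 ≈ 1.3143e-5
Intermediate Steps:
1/(j(-160, 131) + 80085) = 1/(25*(-160) + 80085) = 1/(-4000 + 80085) = 1/76085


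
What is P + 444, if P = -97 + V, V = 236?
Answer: 583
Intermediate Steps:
P = 139 (P = -97 + 236 = 139)
P + 444 = 139 + 444 = 583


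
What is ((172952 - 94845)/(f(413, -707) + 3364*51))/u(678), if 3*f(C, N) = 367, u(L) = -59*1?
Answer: -234321/30388481 ≈ -0.0077109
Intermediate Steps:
u(L) = -59
f(C, N) = 367/3 (f(C, N) = (⅓)*367 = 367/3)
((172952 - 94845)/(f(413, -707) + 3364*51))/u(678) = ((172952 - 94845)/(367/3 + 3364*51))/(-59) = (78107/(367/3 + 171564))*(-1/59) = (78107/(515059/3))*(-1/59) = (78107*(3/515059))*(-1/59) = (234321/515059)*(-1/59) = -234321/30388481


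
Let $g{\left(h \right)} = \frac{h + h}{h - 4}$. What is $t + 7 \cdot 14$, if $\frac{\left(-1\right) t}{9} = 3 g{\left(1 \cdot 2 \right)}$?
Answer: $152$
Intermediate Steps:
$g{\left(h \right)} = \frac{2 h}{-4 + h}$
$t = 54$ ($t = - 9 \cdot 3 \frac{2 \cdot 1 \cdot 2}{-4 + 1 \cdot 2} = - 9 \cdot 3 \cdot 2 \cdot 2 \frac{1}{-4 + 2} = - 9 \cdot 3 \cdot 2 \cdot 2 \frac{1}{-2} = - 9 \cdot 3 \cdot 2 \cdot 2 \left(- \frac{1}{2}\right) = - 9 \cdot 3 \left(-2\right) = \left(-9\right) \left(-6\right) = 54$)
$t + 7 \cdot 14 = 54 + 7 \cdot 14 = 54 + 98 = 152$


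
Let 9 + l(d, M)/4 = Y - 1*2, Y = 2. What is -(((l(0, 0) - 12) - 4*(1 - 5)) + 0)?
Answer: 32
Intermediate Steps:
l(d, M) = -36 (l(d, M) = -36 + 4*(2 - 1*2) = -36 + 4*(2 - 2) = -36 + 4*0 = -36 + 0 = -36)
-(((l(0, 0) - 12) - 4*(1 - 5)) + 0) = -(((-36 - 12) - 4*(1 - 5)) + 0) = -((-48 - 4*(-4)) + 0) = -((-48 + 16) + 0) = -(-32 + 0) = -1*(-32) = 32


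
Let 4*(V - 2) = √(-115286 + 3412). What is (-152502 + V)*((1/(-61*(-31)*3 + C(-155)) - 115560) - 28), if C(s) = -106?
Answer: 98130455237500/5567 - 643478395*I*√111874/22268 ≈ 1.7627e+10 - 9.6653e+6*I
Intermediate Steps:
V = 2 + I*√111874/4 (V = 2 + √(-115286 + 3412)/4 = 2 + √(-111874)/4 = 2 + (I*√111874)/4 = 2 + I*√111874/4 ≈ 2.0 + 83.619*I)
(-152502 + V)*((1/(-61*(-31)*3 + C(-155)) - 115560) - 28) = (-152502 + (2 + I*√111874/4))*((1/(-61*(-31)*3 - 106) - 115560) - 28) = (-152500 + I*√111874/4)*((1/(1891*3 - 106) - 115560) - 28) = (-152500 + I*√111874/4)*((1/(5673 - 106) - 115560) - 28) = (-152500 + I*√111874/4)*((1/5567 - 115560) - 28) = (-152500 + I*√111874/4)*(-643322519/5567 - 28) = (-152500 + I*√111874/4)*(-643478395/5567) = 98130455237500/5567 - 643478395*I*√111874/22268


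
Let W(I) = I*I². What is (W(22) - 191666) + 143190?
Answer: -37828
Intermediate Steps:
W(I) = I³
(W(22) - 191666) + 143190 = (22³ - 191666) + 143190 = (10648 - 191666) + 143190 = -181018 + 143190 = -37828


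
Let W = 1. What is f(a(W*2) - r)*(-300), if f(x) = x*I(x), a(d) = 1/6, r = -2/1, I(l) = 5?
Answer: -3250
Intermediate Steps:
r = -2 (r = -2*1 = -2)
a(d) = ⅙
f(x) = 5*x (f(x) = x*5 = 5*x)
f(a(W*2) - r)*(-300) = (5*(⅙ - 1*(-2)))*(-300) = (5*(⅙ + 2))*(-300) = (5*(13/6))*(-300) = (65/6)*(-300) = -3250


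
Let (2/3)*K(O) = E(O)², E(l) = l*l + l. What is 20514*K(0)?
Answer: 0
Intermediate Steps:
E(l) = l + l² (E(l) = l² + l = l + l²)
K(O) = 3*O²*(1 + O)²/2 (K(O) = 3*(O*(1 + O))²/2 = 3*(O²*(1 + O)²)/2 = 3*O²*(1 + O)²/2)
20514*K(0) = 20514*((3/2)*0²*(1 + 0)²) = 20514*((3/2)*0*1²) = 20514*((3/2)*0*1) = 20514*0 = 0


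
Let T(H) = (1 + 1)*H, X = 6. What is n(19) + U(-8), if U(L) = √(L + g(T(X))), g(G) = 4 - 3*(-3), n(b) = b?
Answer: 19 + √5 ≈ 21.236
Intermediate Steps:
T(H) = 2*H
g(G) = 13 (g(G) = 4 + 9 = 13)
U(L) = √(13 + L) (U(L) = √(L + 13) = √(13 + L))
n(19) + U(-8) = 19 + √(13 - 8) = 19 + √5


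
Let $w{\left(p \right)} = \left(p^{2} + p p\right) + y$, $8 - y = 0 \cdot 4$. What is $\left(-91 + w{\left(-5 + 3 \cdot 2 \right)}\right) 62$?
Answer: $-5022$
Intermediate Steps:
$y = 8$ ($y = 8 - 0 \cdot 4 = 8 - 0 = 8 + 0 = 8$)
$w{\left(p \right)} = 8 + 2 p^{2}$ ($w{\left(p \right)} = \left(p^{2} + p p\right) + 8 = \left(p^{2} + p^{2}\right) + 8 = 2 p^{2} + 8 = 8 + 2 p^{2}$)
$\left(-91 + w{\left(-5 + 3 \cdot 2 \right)}\right) 62 = \left(-91 + \left(8 + 2 \left(-5 + 3 \cdot 2\right)^{2}\right)\right) 62 = \left(-91 + \left(8 + 2 \left(-5 + 6\right)^{2}\right)\right) 62 = \left(-91 + \left(8 + 2 \cdot 1^{2}\right)\right) 62 = \left(-91 + \left(8 + 2 \cdot 1\right)\right) 62 = \left(-91 + \left(8 + 2\right)\right) 62 = \left(-91 + 10\right) 62 = \left(-81\right) 62 = -5022$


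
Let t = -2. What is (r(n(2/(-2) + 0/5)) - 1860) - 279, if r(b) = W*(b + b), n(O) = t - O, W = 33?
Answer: -2205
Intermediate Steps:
n(O) = -2 - O
r(b) = 66*b (r(b) = 33*(b + b) = 33*(2*b) = 66*b)
(r(n(2/(-2) + 0/5)) - 1860) - 279 = (66*(-2 - (2/(-2) + 0/5)) - 1860) - 279 = (66*(-2 - (2*(-½) + 0*(⅕))) - 1860) - 279 = (66*(-2 - (-1 + 0)) - 1860) - 279 = (66*(-2 - 1*(-1)) - 1860) - 279 = (66*(-2 + 1) - 1860) - 279 = (66*(-1) - 1860) - 279 = (-66 - 1860) - 279 = -1926 - 279 = -2205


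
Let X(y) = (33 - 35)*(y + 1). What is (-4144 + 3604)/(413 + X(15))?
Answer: -180/127 ≈ -1.4173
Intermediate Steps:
X(y) = -2 - 2*y (X(y) = -2*(1 + y) = -2 - 2*y)
(-4144 + 3604)/(413 + X(15)) = (-4144 + 3604)/(413 + (-2 - 2*15)) = -540/(413 + (-2 - 30)) = -540/(413 - 32) = -540/381 = -540*1/381 = -180/127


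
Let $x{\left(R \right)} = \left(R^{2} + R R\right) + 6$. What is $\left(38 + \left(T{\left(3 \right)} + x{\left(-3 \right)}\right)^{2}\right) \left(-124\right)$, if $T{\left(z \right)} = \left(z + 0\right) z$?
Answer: $-139748$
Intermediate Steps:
$x{\left(R \right)} = 6 + 2 R^{2}$ ($x{\left(R \right)} = \left(R^{2} + R^{2}\right) + 6 = 2 R^{2} + 6 = 6 + 2 R^{2}$)
$T{\left(z \right)} = z^{2}$ ($T{\left(z \right)} = z z = z^{2}$)
$\left(38 + \left(T{\left(3 \right)} + x{\left(-3 \right)}\right)^{2}\right) \left(-124\right) = \left(38 + \left(3^{2} + \left(6 + 2 \left(-3\right)^{2}\right)\right)^{2}\right) \left(-124\right) = \left(38 + \left(9 + \left(6 + 2 \cdot 9\right)\right)^{2}\right) \left(-124\right) = \left(38 + \left(9 + \left(6 + 18\right)\right)^{2}\right) \left(-124\right) = \left(38 + \left(9 + 24\right)^{2}\right) \left(-124\right) = \left(38 + 33^{2}\right) \left(-124\right) = \left(38 + 1089\right) \left(-124\right) = 1127 \left(-124\right) = -139748$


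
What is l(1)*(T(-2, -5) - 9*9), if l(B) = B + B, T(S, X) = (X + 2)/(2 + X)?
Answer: -160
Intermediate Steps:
T(S, X) = 1 (T(S, X) = (2 + X)/(2 + X) = 1)
l(B) = 2*B
l(1)*(T(-2, -5) - 9*9) = (2*1)*(1 - 9*9) = 2*(1 - 81) = 2*(-80) = -160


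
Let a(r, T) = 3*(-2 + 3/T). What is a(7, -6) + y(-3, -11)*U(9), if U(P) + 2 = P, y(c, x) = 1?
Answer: -½ ≈ -0.50000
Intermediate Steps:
U(P) = -2 + P
a(r, T) = -6 + 9/T
a(7, -6) + y(-3, -11)*U(9) = (-6 + 9/(-6)) + 1*(-2 + 9) = (-6 + 9*(-⅙)) + 1*7 = (-6 - 3/2) + 7 = -15/2 + 7 = -½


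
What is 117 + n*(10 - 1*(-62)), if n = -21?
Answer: -1395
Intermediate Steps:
117 + n*(10 - 1*(-62)) = 117 - 21*(10 - 1*(-62)) = 117 - 21*(10 + 62) = 117 - 21*72 = 117 - 1512 = -1395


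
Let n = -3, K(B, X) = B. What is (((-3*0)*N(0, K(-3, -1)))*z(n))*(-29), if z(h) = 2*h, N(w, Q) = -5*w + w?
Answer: 0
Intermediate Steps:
N(w, Q) = -4*w
(((-3*0)*N(0, K(-3, -1)))*z(n))*(-29) = (((-3*0)*(-4*0))*(2*(-3)))*(-29) = ((0*0)*(-6))*(-29) = (0*(-6))*(-29) = 0*(-29) = 0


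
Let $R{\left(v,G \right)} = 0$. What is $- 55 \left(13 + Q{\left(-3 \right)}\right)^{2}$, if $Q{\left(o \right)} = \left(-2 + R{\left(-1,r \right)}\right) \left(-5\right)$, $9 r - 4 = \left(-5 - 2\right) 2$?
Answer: $-29095$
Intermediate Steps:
$r = - \frac{10}{9}$ ($r = \frac{4}{9} + \frac{\left(-5 - 2\right) 2}{9} = \frac{4}{9} + \frac{\left(-7\right) 2}{9} = \frac{4}{9} + \frac{1}{9} \left(-14\right) = \frac{4}{9} - \frac{14}{9} = - \frac{10}{9} \approx -1.1111$)
$Q{\left(o \right)} = 10$ ($Q{\left(o \right)} = \left(-2 + 0\right) \left(-5\right) = \left(-2\right) \left(-5\right) = 10$)
$- 55 \left(13 + Q{\left(-3 \right)}\right)^{2} = - 55 \left(13 + 10\right)^{2} = - 55 \cdot 23^{2} = \left(-55\right) 529 = -29095$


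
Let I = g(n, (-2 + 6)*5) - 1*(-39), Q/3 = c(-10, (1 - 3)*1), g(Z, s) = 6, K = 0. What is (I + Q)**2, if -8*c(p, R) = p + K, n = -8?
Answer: 38025/16 ≈ 2376.6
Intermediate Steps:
c(p, R) = -p/8 (c(p, R) = -(p + 0)/8 = -p/8)
Q = 15/4 (Q = 3*(-1/8*(-10)) = 3*(5/4) = 15/4 ≈ 3.7500)
I = 45 (I = 6 - 1*(-39) = 6 + 39 = 45)
(I + Q)**2 = (45 + 15/4)**2 = (195/4)**2 = 38025/16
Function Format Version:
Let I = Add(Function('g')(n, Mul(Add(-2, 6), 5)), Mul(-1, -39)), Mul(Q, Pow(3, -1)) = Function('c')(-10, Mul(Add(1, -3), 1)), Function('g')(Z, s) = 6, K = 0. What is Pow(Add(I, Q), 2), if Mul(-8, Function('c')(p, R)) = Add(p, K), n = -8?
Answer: Rational(38025, 16) ≈ 2376.6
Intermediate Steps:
Function('c')(p, R) = Mul(Rational(-1, 8), p) (Function('c')(p, R) = Mul(Rational(-1, 8), Add(p, 0)) = Mul(Rational(-1, 8), p))
Q = Rational(15, 4) (Q = Mul(3, Mul(Rational(-1, 8), -10)) = Mul(3, Rational(5, 4)) = Rational(15, 4) ≈ 3.7500)
I = 45 (I = Add(6, Mul(-1, -39)) = Add(6, 39) = 45)
Pow(Add(I, Q), 2) = Pow(Add(45, Rational(15, 4)), 2) = Pow(Rational(195, 4), 2) = Rational(38025, 16)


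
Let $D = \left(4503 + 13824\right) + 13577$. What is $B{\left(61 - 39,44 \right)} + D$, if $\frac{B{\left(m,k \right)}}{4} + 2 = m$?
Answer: $31984$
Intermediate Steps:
$B{\left(m,k \right)} = -8 + 4 m$
$D = 31904$ ($D = 18327 + 13577 = 31904$)
$B{\left(61 - 39,44 \right)} + D = \left(-8 + 4 \left(61 - 39\right)\right) + 31904 = \left(-8 + 4 \cdot 22\right) + 31904 = \left(-8 + 88\right) + 31904 = 80 + 31904 = 31984$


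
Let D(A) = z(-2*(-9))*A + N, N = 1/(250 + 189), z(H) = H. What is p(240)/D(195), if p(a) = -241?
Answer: -105799/1540891 ≈ -0.068661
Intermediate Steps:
N = 1/439 ≈ 0.0022779
D(A) = 1/439 + 18*A (D(A) = (-2*(-9))*A + 1/439 = 18*A + 1/439 = 1/439 + 18*A)
p(240)/D(195) = -241/(1/439 + 18*195) = -241/(1/439 + 3510) = -241/1540891/439 = -241*439/1540891 = -105799/1540891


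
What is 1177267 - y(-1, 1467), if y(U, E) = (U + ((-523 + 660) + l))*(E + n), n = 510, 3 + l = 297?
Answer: 327157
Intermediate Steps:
l = 294 (l = -3 + 297 = 294)
y(U, E) = (431 + U)*(510 + E) (y(U, E) = (U + ((-523 + 660) + 294))*(E + 510) = (U + (137 + 294))*(510 + E) = (U + 431)*(510 + E) = (431 + U)*(510 + E))
1177267 - y(-1, 1467) = 1177267 - (219810 + 431*1467 + 510*(-1) + 1467*(-1)) = 1177267 - (219810 + 632277 - 510 - 1467) = 1177267 - 1*850110 = 1177267 - 850110 = 327157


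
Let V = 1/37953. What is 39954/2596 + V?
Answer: 758188379/49262994 ≈ 15.391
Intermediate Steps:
V = 1/37953 ≈ 2.6348e-5
39954/2596 + V = 39954/2596 + 1/37953 = 39954*(1/2596) + 1/37953 = 19977/1298 + 1/37953 = 758188379/49262994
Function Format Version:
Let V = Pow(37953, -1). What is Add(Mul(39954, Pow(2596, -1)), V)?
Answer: Rational(758188379, 49262994) ≈ 15.391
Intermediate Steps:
V = Rational(1, 37953) ≈ 2.6348e-5
Add(Mul(39954, Pow(2596, -1)), V) = Add(Mul(39954, Pow(2596, -1)), Rational(1, 37953)) = Add(Mul(39954, Rational(1, 2596)), Rational(1, 37953)) = Add(Rational(19977, 1298), Rational(1, 37953)) = Rational(758188379, 49262994)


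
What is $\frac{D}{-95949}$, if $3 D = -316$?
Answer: $\frac{316}{287847} \approx 0.0010978$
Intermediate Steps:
$D = - \frac{316}{3}$ ($D = \frac{1}{3} \left(-316\right) = - \frac{316}{3} \approx -105.33$)
$\frac{D}{-95949} = - \frac{316}{3 \left(-95949\right)} = \left(- \frac{316}{3}\right) \left(- \frac{1}{95949}\right) = \frac{316}{287847}$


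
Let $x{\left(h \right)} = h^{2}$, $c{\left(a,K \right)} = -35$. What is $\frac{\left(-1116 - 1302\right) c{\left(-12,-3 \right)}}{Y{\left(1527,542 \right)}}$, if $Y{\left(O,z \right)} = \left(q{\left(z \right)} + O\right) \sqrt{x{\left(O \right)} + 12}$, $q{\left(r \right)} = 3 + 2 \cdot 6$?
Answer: $\frac{14105 \sqrt{2331741}}{599257437} \approx 0.035942$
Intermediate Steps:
$q{\left(r \right)} = 15$ ($q{\left(r \right)} = 3 + 12 = 15$)
$Y{\left(O,z \right)} = \sqrt{12 + O^{2}} \left(15 + O\right)$ ($Y{\left(O,z \right)} = \left(15 + O\right) \sqrt{O^{2} + 12} = \left(15 + O\right) \sqrt{12 + O^{2}} = \sqrt{12 + O^{2}} \left(15 + O\right)$)
$\frac{\left(-1116 - 1302\right) c{\left(-12,-3 \right)}}{Y{\left(1527,542 \right)}} = \frac{\left(-1116 - 1302\right) \left(-35\right)}{\sqrt{12 + 1527^{2}} \left(15 + 1527\right)} = \frac{\left(-2418\right) \left(-35\right)}{\sqrt{12 + 2331729} \cdot 1542} = \frac{84630}{\sqrt{2331741} \cdot 1542} = \frac{84630}{1542 \sqrt{2331741}} = 84630 \frac{\sqrt{2331741}}{3595544622} = \frac{14105 \sqrt{2331741}}{599257437}$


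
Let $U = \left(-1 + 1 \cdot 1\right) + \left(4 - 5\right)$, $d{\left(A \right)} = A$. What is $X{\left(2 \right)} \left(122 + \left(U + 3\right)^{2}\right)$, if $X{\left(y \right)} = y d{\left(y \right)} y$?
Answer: $1008$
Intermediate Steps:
$X{\left(y \right)} = y^{3}$ ($X{\left(y \right)} = y y y = y^{2} y = y^{3}$)
$U = -1$ ($U = \left(-1 + 1\right) - 1 = 0 - 1 = -1$)
$X{\left(2 \right)} \left(122 + \left(U + 3\right)^{2}\right) = 2^{3} \left(122 + \left(-1 + 3\right)^{2}\right) = 8 \left(122 + 2^{2}\right) = 8 \left(122 + 4\right) = 8 \cdot 126 = 1008$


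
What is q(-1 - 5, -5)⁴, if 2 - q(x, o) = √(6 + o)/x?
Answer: 28561/1296 ≈ 22.038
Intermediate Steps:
q(x, o) = 2 - √(6 + o)/x
q(-1 - 5, -5)⁴ = (2 - √(6 - 5)/(-1 - 5))⁴ = (2 - 1*√1/(-6))⁴ = (2 - 1*(-⅙)*1)⁴ = (2 + ⅙)⁴ = (13/6)⁴ = 28561/1296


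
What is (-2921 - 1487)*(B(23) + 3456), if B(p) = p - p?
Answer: -15234048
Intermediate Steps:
B(p) = 0
(-2921 - 1487)*(B(23) + 3456) = (-2921 - 1487)*(0 + 3456) = -4408*3456 = -15234048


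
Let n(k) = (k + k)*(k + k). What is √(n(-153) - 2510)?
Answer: √91126 ≈ 301.87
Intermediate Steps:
n(k) = 4*k² (n(k) = (2*k)*(2*k) = 4*k²)
√(n(-153) - 2510) = √(4*(-153)² - 2510) = √(4*23409 - 2510) = √(93636 - 2510) = √91126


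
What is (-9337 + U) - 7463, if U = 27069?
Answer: 10269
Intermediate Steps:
(-9337 + U) - 7463 = (-9337 + 27069) - 7463 = 17732 - 7463 = 10269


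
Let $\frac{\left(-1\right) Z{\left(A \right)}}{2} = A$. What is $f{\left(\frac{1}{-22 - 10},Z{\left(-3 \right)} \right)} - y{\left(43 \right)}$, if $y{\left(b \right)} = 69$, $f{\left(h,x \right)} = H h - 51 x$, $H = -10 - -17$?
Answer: $- \frac{12007}{32} \approx -375.22$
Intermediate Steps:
$Z{\left(A \right)} = - 2 A$
$H = 7$ ($H = -10 + 17 = 7$)
$f{\left(h,x \right)} = - 51 x + 7 h$ ($f{\left(h,x \right)} = 7 h - 51 x = - 51 x + 7 h$)
$f{\left(\frac{1}{-22 - 10},Z{\left(-3 \right)} \right)} - y{\left(43 \right)} = \left(- 51 \left(\left(-2\right) \left(-3\right)\right) + \frac{7}{-22 - 10}\right) - 69 = \left(\left(-51\right) 6 + \frac{7}{-32}\right) - 69 = \left(-306 + 7 \left(- \frac{1}{32}\right)\right) - 69 = \left(-306 - \frac{7}{32}\right) - 69 = - \frac{9799}{32} - 69 = - \frac{12007}{32}$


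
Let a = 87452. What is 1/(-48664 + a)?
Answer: 1/38788 ≈ 2.5781e-5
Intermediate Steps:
1/(-48664 + a) = 1/(-48664 + 87452) = 1/38788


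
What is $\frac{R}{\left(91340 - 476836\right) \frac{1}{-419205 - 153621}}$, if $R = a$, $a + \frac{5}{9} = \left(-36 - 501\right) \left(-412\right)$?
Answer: $\frac{190100995961}{578244} \approx 3.2876 \cdot 10^{5}$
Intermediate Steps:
$a = \frac{1991191}{9}$ ($a = - \frac{5}{9} + \left(-36 - 501\right) \left(-412\right) = - \frac{5}{9} - -221244 = - \frac{5}{9} + 221244 = \frac{1991191}{9} \approx 2.2124 \cdot 10^{5}$)
$R = \frac{1991191}{9} \approx 2.2124 \cdot 10^{5}$
$\frac{R}{\left(91340 - 476836\right) \frac{1}{-419205 - 153621}} = \frac{1991191}{9 \frac{91340 - 476836}{-419205 - 153621}} = \frac{1991191}{9 \left(- \frac{385496}{-572826}\right)} = \frac{1991191}{9 \left(\left(-385496\right) \left(- \frac{1}{572826}\right)\right)} = \frac{1991191}{9 \cdot \frac{192748}{286413}} = \frac{1991191}{9} \cdot \frac{286413}{192748} = \frac{190100995961}{578244}$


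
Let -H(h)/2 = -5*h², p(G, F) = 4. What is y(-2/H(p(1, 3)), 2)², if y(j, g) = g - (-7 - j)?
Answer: 516961/6400 ≈ 80.775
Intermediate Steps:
H(h) = 10*h² (H(h) = -(-10)*h² = 10*h²)
y(j, g) = 7 + g + j (y(j, g) = g + (7 + j) = 7 + g + j)
y(-2/H(p(1, 3)), 2)² = (7 + 2 - 2/(10*4²))² = (7 + 2 - 2/(10*16))² = (7 + 2 - 2/160)² = (7 + 2 - 2*1/160)² = (7 + 2 - 1/80)² = (719/80)² = 516961/6400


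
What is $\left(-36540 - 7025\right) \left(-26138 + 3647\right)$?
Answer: $979820415$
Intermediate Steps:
$\left(-36540 - 7025\right) \left(-26138 + 3647\right) = \left(-43565\right) \left(-22491\right) = 979820415$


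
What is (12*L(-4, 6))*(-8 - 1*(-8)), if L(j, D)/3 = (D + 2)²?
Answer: 0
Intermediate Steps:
L(j, D) = 3*(2 + D)² (L(j, D) = 3*(D + 2)² = 3*(2 + D)²)
(12*L(-4, 6))*(-8 - 1*(-8)) = (12*(3*(2 + 6)²))*(-8 - 1*(-8)) = (12*(3*8²))*(-8 + 8) = (12*(3*64))*0 = (12*192)*0 = 2304*0 = 0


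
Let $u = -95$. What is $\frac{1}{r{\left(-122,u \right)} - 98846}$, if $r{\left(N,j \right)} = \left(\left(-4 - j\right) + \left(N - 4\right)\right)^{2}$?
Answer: $- \frac{1}{97621} \approx -1.0244 \cdot 10^{-5}$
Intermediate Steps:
$r{\left(N,j \right)} = \left(-8 + N - j\right)^{2}$ ($r{\left(N,j \right)} = \left(\left(-4 - j\right) + \left(N - 4\right)\right)^{2} = \left(\left(-4 - j\right) + \left(-4 + N\right)\right)^{2} = \left(-8 + N - j\right)^{2}$)
$\frac{1}{r{\left(-122,u \right)} - 98846} = \frac{1}{\left(8 - 95 - -122\right)^{2} - 98846} = \frac{1}{\left(8 - 95 + 122\right)^{2} - 98846} = \frac{1}{35^{2} - 98846} = \frac{1}{1225 - 98846} = \frac{1}{-97621} = - \frac{1}{97621}$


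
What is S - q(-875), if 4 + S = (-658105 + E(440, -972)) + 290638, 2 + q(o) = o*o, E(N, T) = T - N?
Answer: -1134506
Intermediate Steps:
q(o) = -2 + o² (q(o) = -2 + o*o = -2 + o²)
S = -368883 (S = -4 + ((-658105 + (-972 - 1*440)) + 290638) = -4 + ((-658105 + (-972 - 440)) + 290638) = -4 + ((-658105 - 1412) + 290638) = -4 + (-659517 + 290638) = -4 - 368879 = -368883)
S - q(-875) = -368883 - (-2 + (-875)²) = -368883 - (-2 + 765625) = -368883 - 1*765623 = -368883 - 765623 = -1134506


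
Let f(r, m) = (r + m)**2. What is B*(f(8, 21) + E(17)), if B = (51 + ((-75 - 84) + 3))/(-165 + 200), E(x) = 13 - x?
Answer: -2511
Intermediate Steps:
f(r, m) = (m + r)**2
B = -3 (B = (51 + (-159 + 3))/35 = (51 - 156)*(1/35) = -105*1/35 = -3)
B*(f(8, 21) + E(17)) = -3*((21 + 8)**2 + (13 - 1*17)) = -3*(29**2 + (13 - 17)) = -3*(841 - 4) = -3*837 = -2511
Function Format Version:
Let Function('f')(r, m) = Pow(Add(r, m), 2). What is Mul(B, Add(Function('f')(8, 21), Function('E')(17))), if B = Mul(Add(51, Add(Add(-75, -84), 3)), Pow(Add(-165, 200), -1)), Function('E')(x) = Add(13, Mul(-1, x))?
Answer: -2511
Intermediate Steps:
Function('f')(r, m) = Pow(Add(m, r), 2)
B = -3 (B = Mul(Add(51, Add(-159, 3)), Pow(35, -1)) = Mul(Add(51, -156), Rational(1, 35)) = Mul(-105, Rational(1, 35)) = -3)
Mul(B, Add(Function('f')(8, 21), Function('E')(17))) = Mul(-3, Add(Pow(Add(21, 8), 2), Add(13, Mul(-1, 17)))) = Mul(-3, Add(Pow(29, 2), Add(13, -17))) = Mul(-3, Add(841, -4)) = Mul(-3, 837) = -2511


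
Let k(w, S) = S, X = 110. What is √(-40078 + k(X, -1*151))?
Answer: 7*I*√821 ≈ 200.57*I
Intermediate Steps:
√(-40078 + k(X, -1*151)) = √(-40078 - 1*151) = √(-40078 - 151) = √(-40229) = 7*I*√821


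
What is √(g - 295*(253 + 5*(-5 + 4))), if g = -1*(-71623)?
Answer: I*√1537 ≈ 39.205*I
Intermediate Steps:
g = 71623
√(g - 295*(253 + 5*(-5 + 4))) = √(71623 - 295*(253 + 5*(-5 + 4))) = √(71623 - 295*(253 + 5*(-1))) = √(71623 - 295*(253 - 5)) = √(71623 - 295*248) = √(71623 - 73160) = √(-1537) = I*√1537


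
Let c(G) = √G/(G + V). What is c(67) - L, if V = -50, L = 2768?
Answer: -2768 + √67/17 ≈ -2767.5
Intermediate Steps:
c(G) = √G/(-50 + G) (c(G) = √G/(G - 50) = √G/(-50 + G))
c(67) - L = √67/(-50 + 67) - 1*2768 = √67/17 - 2768 = -2768 + √67/17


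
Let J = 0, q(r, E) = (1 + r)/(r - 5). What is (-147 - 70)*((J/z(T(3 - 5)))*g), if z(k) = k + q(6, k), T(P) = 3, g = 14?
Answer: 0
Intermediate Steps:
q(r, E) = (1 + r)/(-5 + r)
z(k) = 7 + k (z(k) = k + (1 + 6)/(-5 + 6) = k + 7/1 = k + 1*7 = k + 7 = 7 + k)
(-147 - 70)*((J/z(T(3 - 5)))*g) = (-147 - 70)*((0/(7 + 3))*14) = -217*0/10*14 = -217*0*(⅒)*14 = -0*14 = -217*0 = 0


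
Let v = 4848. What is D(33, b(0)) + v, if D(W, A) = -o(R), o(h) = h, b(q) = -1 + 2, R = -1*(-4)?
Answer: 4844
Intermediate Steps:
R = 4
b(q) = 1
D(W, A) = -4 (D(W, A) = -1*4 = -4)
D(33, b(0)) + v = -4 + 4848 = 4844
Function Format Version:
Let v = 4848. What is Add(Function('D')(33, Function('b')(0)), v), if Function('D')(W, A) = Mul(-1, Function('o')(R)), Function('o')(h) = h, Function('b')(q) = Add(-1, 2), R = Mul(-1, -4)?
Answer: 4844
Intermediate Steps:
R = 4
Function('b')(q) = 1
Function('D')(W, A) = -4 (Function('D')(W, A) = Mul(-1, 4) = -4)
Add(Function('D')(33, Function('b')(0)), v) = Add(-4, 4848) = 4844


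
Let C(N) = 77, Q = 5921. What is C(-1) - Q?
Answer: -5844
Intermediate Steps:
C(-1) - Q = 77 - 1*5921 = 77 - 5921 = -5844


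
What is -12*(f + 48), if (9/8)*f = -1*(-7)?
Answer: -1952/3 ≈ -650.67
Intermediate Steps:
f = 56/9 (f = 8*(-1*(-7))/9 = (8/9)*7 = 56/9 ≈ 6.2222)
-12*(f + 48) = -12*(56/9 + 48) = -12*488/9 = -1952/3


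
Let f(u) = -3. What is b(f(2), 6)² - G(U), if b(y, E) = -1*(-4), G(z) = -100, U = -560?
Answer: 116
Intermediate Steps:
b(y, E) = 4
b(f(2), 6)² - G(U) = 4² - 1*(-100) = 16 + 100 = 116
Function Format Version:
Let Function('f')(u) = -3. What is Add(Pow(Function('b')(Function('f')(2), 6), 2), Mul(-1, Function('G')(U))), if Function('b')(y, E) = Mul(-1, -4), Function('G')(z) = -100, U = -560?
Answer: 116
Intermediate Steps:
Function('b')(y, E) = 4
Add(Pow(Function('b')(Function('f')(2), 6), 2), Mul(-1, Function('G')(U))) = Add(Pow(4, 2), Mul(-1, -100)) = Add(16, 100) = 116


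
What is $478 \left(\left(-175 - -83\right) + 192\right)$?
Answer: $47800$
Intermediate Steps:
$478 \left(\left(-175 - -83\right) + 192\right) = 478 \left(\left(-175 + 83\right) + 192\right) = 478 \left(-92 + 192\right) = 478 \cdot 100 = 47800$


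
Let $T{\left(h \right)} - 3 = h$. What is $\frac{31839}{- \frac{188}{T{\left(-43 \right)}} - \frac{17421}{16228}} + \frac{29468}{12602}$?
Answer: $\frac{16282442638162}{1854088153} \approx 8781.9$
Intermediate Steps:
$T{\left(h \right)} = 3 + h$
$\frac{31839}{- \frac{188}{T{\left(-43 \right)}} - \frac{17421}{16228}} + \frac{29468}{12602} = \frac{31839}{- \frac{188}{3 - 43} - \frac{17421}{16228}} + \frac{29468}{12602} = \frac{31839}{- \frac{188}{-40} - \frac{17421}{16228}} + 29468 \cdot \frac{1}{12602} = \frac{31839}{\left(-188\right) \left(- \frac{1}{40}\right) - \frac{17421}{16228}} + \frac{14734}{6301} = \frac{31839}{\frac{47}{10} - \frac{17421}{16228}} + \frac{14734}{6301} = \frac{31839}{\frac{294253}{81140}} + \frac{14734}{6301} = 31839 \cdot \frac{81140}{294253} + \frac{14734}{6301} = \frac{2583416460}{294253} + \frac{14734}{6301} = \frac{16282442638162}{1854088153}$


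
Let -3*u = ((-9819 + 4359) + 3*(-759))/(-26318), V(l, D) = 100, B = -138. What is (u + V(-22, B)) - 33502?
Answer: -879076415/26318 ≈ -33402.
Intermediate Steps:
u = -2579/26318 (u = -((-9819 + 4359) + 3*(-759))/(3*(-26318)) = -(-5460 - 2277)*(-1)/(3*26318) = -(-2579)*(-1)/26318 = -⅓*7737/26318 = -2579/26318 ≈ -0.097994)
(u + V(-22, B)) - 33502 = (-2579/26318 + 100) - 33502 = 2629221/26318 - 33502 = -879076415/26318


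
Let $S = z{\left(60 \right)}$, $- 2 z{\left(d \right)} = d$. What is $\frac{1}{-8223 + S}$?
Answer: $- \frac{1}{8253} \approx -0.00012117$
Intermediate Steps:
$z{\left(d \right)} = - \frac{d}{2}$
$S = -30$ ($S = \left(- \frac{1}{2}\right) 60 = -30$)
$\frac{1}{-8223 + S} = \frac{1}{-8223 - 30} = \frac{1}{-8253} = - \frac{1}{8253}$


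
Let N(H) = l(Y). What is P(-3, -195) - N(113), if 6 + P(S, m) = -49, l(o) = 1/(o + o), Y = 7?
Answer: -771/14 ≈ -55.071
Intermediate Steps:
l(o) = 1/(2*o)
N(H) = 1/14 (N(H) = (1/2)/7 = (1/2)*(1/7) = 1/14)
P(S, m) = -55 (P(S, m) = -6 - 49 = -55)
P(-3, -195) - N(113) = -55 - 1*1/14 = -55 - 1/14 = -771/14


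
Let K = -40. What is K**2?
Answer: 1600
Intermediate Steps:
K**2 = (-40)**2 = 1600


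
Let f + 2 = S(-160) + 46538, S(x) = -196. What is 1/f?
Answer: 1/46340 ≈ 2.1580e-5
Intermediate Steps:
f = 46340 (f = -2 + (-196 + 46538) = -2 + 46342 = 46340)
1/f = 1/46340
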